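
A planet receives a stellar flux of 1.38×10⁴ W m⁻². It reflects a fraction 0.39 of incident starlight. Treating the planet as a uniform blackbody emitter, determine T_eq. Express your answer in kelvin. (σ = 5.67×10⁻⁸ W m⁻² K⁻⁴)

T_eq ≈ 439 K

Energy balance: absorbed = emitted ⇒ πR²·S(1−A) = 4πR²·σT_eq⁴, so T_eq⁴ = S(1−A)/(4σ).
T_eq = [1.38×10⁴ × 0.61 / (4 × 5.67×10⁻⁸)]^(1/4) = (3.71×10¹⁰)^(1/4) = 439 K.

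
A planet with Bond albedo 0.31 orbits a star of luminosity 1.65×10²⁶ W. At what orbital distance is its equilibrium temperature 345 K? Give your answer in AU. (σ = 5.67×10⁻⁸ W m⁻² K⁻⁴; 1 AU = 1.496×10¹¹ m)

From T_eq⁴ = L(1−A)/(16πσd²): d = √[L(1−A)/(16πσT_eq⁴)].
d = √[1.65×10²⁶ × 0.69 / (16π × 5.67×10⁻⁸ × (345)⁴)] = 5.31×10¹⁰ m = 0.355 AU.

d ≈ 0.355 AU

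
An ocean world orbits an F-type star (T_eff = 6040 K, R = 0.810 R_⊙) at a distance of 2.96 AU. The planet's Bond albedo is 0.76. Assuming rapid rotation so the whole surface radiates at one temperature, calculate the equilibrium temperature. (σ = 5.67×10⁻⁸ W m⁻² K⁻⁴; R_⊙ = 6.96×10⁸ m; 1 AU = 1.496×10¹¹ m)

T_eq ≈ 107 K

R_⋆ = 0.810 × 6.96×10⁸ = 5.64×10⁸ m.
d = 2.96 AU = 4.43×10¹¹ m.
L = 4πR_⋆²σT_⋆⁴ = 4π(5.64×10⁸)² × 5.67×10⁻⁸ × (6040)⁴ = 3.01×10²⁶ W.
S = L/(4πd²) = 122 W m⁻².
Energy balance: absorbed = emitted ⇒ πR²·S(1−A) = 4πR²·σT_eq⁴, so T_eq⁴ = S(1−A)/(4σ).
T_eq = [122 × 0.24 / (4 × 5.67×10⁻⁸)]^(1/4) = (1.29×10⁸)^(1/4) = 107 K.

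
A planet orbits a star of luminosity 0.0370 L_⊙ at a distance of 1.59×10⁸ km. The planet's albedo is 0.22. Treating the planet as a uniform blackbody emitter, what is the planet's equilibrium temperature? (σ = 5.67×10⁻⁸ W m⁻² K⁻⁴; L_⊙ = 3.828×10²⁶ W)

d = 1.59×10⁸ km = 1.59×10¹¹ m.
L = 0.0370 × 3.828×10²⁶ = 1.42×10²⁵ W.
Flux: S = L/(4πd²) = 1.42×10²⁵/(4π×(1.59×10¹¹)²) = 44.6 W m⁻².
Energy balance: absorbed = emitted ⇒ πR²·S(1−A) = 4πR²·σT_eq⁴, so T_eq⁴ = S(1−A)/(4σ).
T_eq = [44.6 × 0.78 / (4 × 5.67×10⁻⁸)]^(1/4) = (1.53×10⁸)^(1/4) = 111 K.

T_eq ≈ 111 K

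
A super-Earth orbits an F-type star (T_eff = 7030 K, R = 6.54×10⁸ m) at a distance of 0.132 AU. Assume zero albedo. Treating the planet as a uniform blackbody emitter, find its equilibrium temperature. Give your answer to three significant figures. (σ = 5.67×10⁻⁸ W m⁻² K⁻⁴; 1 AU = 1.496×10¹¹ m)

T_eq ≈ 905 K

d = 0.132 AU = 1.97×10¹⁰ m.
L = 4πR_⋆²σT_⋆⁴ = 4π(6.54×10⁸)² × 5.67×10⁻⁸ × (7030)⁴ = 7.44×10²⁶ W.
S = L/(4πd²) = 1.52×10⁵ W m⁻².
Energy balance: absorbed = emitted ⇒ πR²·S(1−A) = 4πR²·σT_eq⁴, so T_eq⁴ = S(1−A)/(4σ).
T_eq = [1.52×10⁵ × 1.00 / (4 × 5.67×10⁻⁸)]^(1/4) = (6.70×10¹¹)^(1/4) = 905 K.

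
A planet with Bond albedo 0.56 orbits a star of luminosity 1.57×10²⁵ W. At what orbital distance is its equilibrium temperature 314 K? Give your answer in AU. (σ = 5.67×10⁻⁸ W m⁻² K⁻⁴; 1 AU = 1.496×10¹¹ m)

From T_eq⁴ = L(1−A)/(16πσd²): d = √[L(1−A)/(16πσT_eq⁴)].
d = √[1.57×10²⁵ × 0.44 / (16π × 5.67×10⁻⁸ × (314)⁴)] = 1.58×10¹⁰ m = 0.106 AU.

d ≈ 0.106 AU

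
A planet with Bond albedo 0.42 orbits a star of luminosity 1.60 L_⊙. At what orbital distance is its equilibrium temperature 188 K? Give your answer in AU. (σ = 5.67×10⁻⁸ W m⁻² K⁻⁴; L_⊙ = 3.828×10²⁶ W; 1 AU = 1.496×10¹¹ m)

d ≈ 2.11 AU

L = 1.60 × 3.828×10²⁶ = 6.12×10²⁶ W.
From T_eq⁴ = L(1−A)/(16πσd²): d = √[L(1−A)/(16πσT_eq⁴)].
d = √[6.12×10²⁶ × 0.58 / (16π × 5.67×10⁻⁸ × (188)⁴)] = 3.16×10¹¹ m = 2.11 AU.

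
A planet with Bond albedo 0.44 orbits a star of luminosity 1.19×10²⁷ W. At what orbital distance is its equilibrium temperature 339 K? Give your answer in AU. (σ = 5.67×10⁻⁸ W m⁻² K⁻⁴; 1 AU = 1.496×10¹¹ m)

From T_eq⁴ = L(1−A)/(16πσd²): d = √[L(1−A)/(16πσT_eq⁴)].
d = √[1.19×10²⁷ × 0.56 / (16π × 5.67×10⁻⁸ × (339)⁴)] = 1.33×10¹¹ m = 0.889 AU.

d ≈ 0.889 AU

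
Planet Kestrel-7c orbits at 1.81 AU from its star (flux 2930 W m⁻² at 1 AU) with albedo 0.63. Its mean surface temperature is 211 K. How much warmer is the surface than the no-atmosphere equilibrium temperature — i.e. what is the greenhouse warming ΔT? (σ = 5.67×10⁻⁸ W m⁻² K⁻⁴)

ΔT ≈ 15.6 K

S = 2930/1.81² = 894.4 W m⁻².
T_eq = [S(1−A)/(4σ)]^(1/4) = [894.4×0.37/(4×5.67×10⁻⁸)]^(1/4) = 195.4 K.
ΔT = T_surf − T_eq = 211 − 195.4.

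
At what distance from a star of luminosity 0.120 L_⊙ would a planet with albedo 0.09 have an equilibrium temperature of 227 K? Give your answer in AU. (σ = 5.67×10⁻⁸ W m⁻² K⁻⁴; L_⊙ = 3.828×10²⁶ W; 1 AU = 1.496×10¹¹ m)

d ≈ 0.497 AU

L = 0.120 × 3.828×10²⁶ = 4.59×10²⁵ W.
From T_eq⁴ = L(1−A)/(16πσd²): d = √[L(1−A)/(16πσT_eq⁴)].
d = √[4.59×10²⁵ × 0.91 / (16π × 5.67×10⁻⁸ × (227)⁴)] = 7.43×10¹⁰ m = 0.497 AU.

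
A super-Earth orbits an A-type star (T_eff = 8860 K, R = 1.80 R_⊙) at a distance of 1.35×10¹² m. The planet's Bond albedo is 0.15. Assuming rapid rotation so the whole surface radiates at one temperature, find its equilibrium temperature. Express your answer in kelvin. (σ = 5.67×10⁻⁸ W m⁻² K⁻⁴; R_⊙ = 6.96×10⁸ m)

R_⋆ = 1.80 × 6.96×10⁸ = 1.25×10⁹ m.
L = 4πR_⋆²σT_⋆⁴ = 4π(1.25×10⁹)² × 5.67×10⁻⁸ × (8860)⁴ = 6.89×10²⁷ W.
S = L/(4πd²) = 301 W m⁻².
Energy balance: absorbed = emitted ⇒ πR²·S(1−A) = 4πR²·σT_eq⁴, so T_eq⁴ = S(1−A)/(4σ).
T_eq = [301 × 0.85 / (4 × 5.67×10⁻⁸)]^(1/4) = (1.13×10⁹)^(1/4) = 183 K.

T_eq ≈ 183 K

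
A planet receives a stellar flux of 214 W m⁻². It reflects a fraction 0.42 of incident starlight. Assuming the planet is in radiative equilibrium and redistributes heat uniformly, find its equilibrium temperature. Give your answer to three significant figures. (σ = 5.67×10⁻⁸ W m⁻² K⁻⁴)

T_eq ≈ 153 K

Energy balance: absorbed = emitted ⇒ πR²·S(1−A) = 4πR²·σT_eq⁴, so T_eq⁴ = S(1−A)/(4σ).
T_eq = [214 × 0.58 / (4 × 5.67×10⁻⁸)]^(1/4) = (5.47×10⁸)^(1/4) = 153 K.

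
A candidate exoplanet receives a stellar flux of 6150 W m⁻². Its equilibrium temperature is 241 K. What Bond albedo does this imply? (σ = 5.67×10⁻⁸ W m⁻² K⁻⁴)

A ≈ 0.88

From T_eq⁴ = S(1−A)/(4σ): 1−A = 4σT_eq⁴/S.
1−A = 4 × 5.67×10⁻⁸ × (241)⁴ / 6150 = 0.124.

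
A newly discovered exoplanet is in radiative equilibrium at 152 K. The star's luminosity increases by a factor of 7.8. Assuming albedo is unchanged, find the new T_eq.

T_eq ≈ 254 K

T_eq ∝ L^(1/4) · d^(−1/2).
T′ = 152 × 7.8^(1/4) = 254 K.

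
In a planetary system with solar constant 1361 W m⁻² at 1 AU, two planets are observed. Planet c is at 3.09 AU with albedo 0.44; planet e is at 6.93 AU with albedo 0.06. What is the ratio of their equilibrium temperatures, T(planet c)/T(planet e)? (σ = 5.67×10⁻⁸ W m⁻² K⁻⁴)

T₁/T₂ ≈ 1.316

T_eq = [S₀(1−A)/(4σd²)]^(1/4), so T ∝ (1−A)^(1/4) / √d.
T₁ = [1361×0.56/(4×5.67×10⁻⁸×3.09²)]^(1/4) = 136.97 K.
T₂ = [1361×0.94/(4×5.67×10⁻⁸×6.93²)]^(1/4) = 104.10 K.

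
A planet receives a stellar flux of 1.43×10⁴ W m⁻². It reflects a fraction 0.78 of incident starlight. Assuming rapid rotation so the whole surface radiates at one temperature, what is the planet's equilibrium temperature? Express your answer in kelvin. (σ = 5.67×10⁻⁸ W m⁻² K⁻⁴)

Energy balance: absorbed = emitted ⇒ πR²·S(1−A) = 4πR²·σT_eq⁴, so T_eq⁴ = S(1−A)/(4σ).
T_eq = [1.43×10⁴ × 0.22 / (4 × 5.67×10⁻⁸)]^(1/4) = (1.39×10¹⁰)^(1/4) = 343 K.

T_eq ≈ 343 K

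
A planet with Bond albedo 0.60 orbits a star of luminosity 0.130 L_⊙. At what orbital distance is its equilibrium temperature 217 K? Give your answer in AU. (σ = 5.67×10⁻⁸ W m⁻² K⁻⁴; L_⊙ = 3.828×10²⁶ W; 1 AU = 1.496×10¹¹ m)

L = 0.130 × 3.828×10²⁶ = 4.98×10²⁵ W.
From T_eq⁴ = L(1−A)/(16πσd²): d = √[L(1−A)/(16πσT_eq⁴)].
d = √[4.98×10²⁵ × 0.40 / (16π × 5.67×10⁻⁸ × (217)⁴)] = 5.61×10¹⁰ m = 0.375 AU.

d ≈ 0.375 AU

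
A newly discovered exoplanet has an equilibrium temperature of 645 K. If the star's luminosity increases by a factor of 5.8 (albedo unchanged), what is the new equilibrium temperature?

T_eq ≈ 1000 K

T_eq ∝ L^(1/4) · d^(−1/2).
T′ = 645 × 5.8^(1/4) = 1000 K.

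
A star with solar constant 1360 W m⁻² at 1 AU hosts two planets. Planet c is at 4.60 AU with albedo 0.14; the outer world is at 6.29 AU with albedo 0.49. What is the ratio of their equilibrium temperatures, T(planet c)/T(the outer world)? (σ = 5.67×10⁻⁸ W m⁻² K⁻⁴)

T_eq = [S₀(1−A)/(4σd²)]^(1/4), so T ∝ (1−A)^(1/4) / √d.
T₁ = [1360×0.86/(4×5.67×10⁻⁸×4.60²)]^(1/4) = 124.95 K.
T₂ = [1360×0.51/(4×5.67×10⁻⁸×6.29²)]^(1/4) = 93.77 K.

T₁/T₂ ≈ 1.333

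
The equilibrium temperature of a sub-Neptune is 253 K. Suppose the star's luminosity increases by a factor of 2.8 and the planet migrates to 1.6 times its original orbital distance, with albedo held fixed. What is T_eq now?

T_eq ∝ L^(1/4) · d^(−1/2).
T′ = 253 × 2.8^(1/4) / 1.6^(1/2) = 259 K.

T_eq ≈ 259 K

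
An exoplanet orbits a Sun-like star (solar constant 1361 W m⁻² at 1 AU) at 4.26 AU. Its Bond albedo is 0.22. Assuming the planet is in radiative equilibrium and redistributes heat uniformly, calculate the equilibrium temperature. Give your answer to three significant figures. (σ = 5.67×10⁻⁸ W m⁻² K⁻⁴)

Flux at 4.26 AU: S = 1361/4.26² = 75.0 W m⁻².
Energy balance: absorbed = emitted ⇒ πR²·S(1−A) = 4πR²·σT_eq⁴, so T_eq⁴ = S(1−A)/(4σ).
T_eq = [75.0 × 0.78 / (4 × 5.67×10⁻⁸)]^(1/4) = (2.58×10⁸)^(1/4) = 127 K.

T_eq ≈ 127 K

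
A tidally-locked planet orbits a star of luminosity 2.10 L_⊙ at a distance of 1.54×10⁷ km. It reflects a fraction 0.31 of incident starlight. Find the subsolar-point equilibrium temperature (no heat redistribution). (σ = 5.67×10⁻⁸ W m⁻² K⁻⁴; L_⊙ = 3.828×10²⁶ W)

T_ss ≈ 1350 K

d = 1.54×10⁷ km = 1.54×10¹⁰ m.
L = 2.10 × 3.828×10²⁶ = 8.04×10²⁶ W.
Flux: S = L/(4πd²) = 8.04×10²⁶/(4π×(1.54×10¹⁰)²) = 2.70×10⁵ W m⁻².
At the subsolar point the surface absorbs S(1−A) and emits σT⁴ per unit area — no factor of 4, since only the local patch is in balance.
T = [2.70×10⁵ × 0.69 / 5.67×10⁻⁸]^(1/4) = (3.28×10¹²)^(1/4) = 1350 K.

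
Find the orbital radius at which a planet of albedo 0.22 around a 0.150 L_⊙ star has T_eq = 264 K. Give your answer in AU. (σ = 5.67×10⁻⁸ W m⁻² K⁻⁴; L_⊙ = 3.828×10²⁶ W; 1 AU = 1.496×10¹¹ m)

d ≈ 0.380 AU

L = 0.150 × 3.828×10²⁶ = 5.74×10²⁵ W.
From T_eq⁴ = L(1−A)/(16πσd²): d = √[L(1−A)/(16πσT_eq⁴)].
d = √[5.74×10²⁵ × 0.78 / (16π × 5.67×10⁻⁸ × (264)⁴)] = 5.69×10¹⁰ m = 0.380 AU.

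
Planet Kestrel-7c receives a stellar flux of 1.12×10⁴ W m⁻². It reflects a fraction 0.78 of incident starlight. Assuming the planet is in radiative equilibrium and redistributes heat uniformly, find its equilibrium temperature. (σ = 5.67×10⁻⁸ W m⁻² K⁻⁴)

Energy balance: absorbed = emitted ⇒ πR²·S(1−A) = 4πR²·σT_eq⁴, so T_eq⁴ = S(1−A)/(4σ).
T_eq = [1.12×10⁴ × 0.22 / (4 × 5.67×10⁻⁸)]^(1/4) = (1.09×10¹⁰)^(1/4) = 323 K.

T_eq ≈ 323 K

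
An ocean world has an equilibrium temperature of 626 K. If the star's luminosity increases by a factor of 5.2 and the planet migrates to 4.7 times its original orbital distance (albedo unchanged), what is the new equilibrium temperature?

T_eq ∝ L^(1/4) · d^(−1/2).
T′ = 626 × 5.2^(1/4) / 4.7^(1/2) = 436 K.

T_eq ≈ 436 K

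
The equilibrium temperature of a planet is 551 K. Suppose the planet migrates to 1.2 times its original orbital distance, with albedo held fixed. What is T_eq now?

T_eq ≈ 503 K

T_eq ∝ L^(1/4) · d^(−1/2).
T′ = 551 / 1.2^(1/2) = 503 K.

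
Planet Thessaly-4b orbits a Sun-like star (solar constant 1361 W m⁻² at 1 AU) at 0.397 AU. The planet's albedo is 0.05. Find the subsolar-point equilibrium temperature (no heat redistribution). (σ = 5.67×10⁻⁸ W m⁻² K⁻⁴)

Flux at 0.397 AU: S = 1361/0.397² = 8640 W m⁻².
At the subsolar point the surface absorbs S(1−A) and emits σT⁴ per unit area — no factor of 4, since only the local patch is in balance.
T = [8640 × 0.95 / 5.67×10⁻⁸]^(1/4) = (1.45×10¹¹)^(1/4) = 617 K.

T_ss ≈ 617 K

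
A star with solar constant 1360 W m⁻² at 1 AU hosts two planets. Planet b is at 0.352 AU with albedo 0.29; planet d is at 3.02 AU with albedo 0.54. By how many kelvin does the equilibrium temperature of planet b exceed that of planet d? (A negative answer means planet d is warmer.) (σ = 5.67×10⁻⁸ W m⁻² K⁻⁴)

ΔT ≈ 298.7 K

T_eq = [S₀(1−A)/(4σd²)]^(1/4), so T ∝ (1−A)^(1/4) / √d.
T₁ = [1360×0.71/(4×5.67×10⁻⁸×0.352²)]^(1/4) = 430.54 K.
T₂ = [1360×0.46/(4×5.67×10⁻⁸×3.02²)]^(1/4) = 131.87 K.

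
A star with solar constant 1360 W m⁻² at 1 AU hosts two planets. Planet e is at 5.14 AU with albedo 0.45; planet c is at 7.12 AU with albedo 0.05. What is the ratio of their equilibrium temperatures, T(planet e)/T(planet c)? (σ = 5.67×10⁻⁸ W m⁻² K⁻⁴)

T_eq = [S₀(1−A)/(4σd²)]^(1/4), so T ∝ (1−A)^(1/4) / √d.
T₁ = [1360×0.55/(4×5.67×10⁻⁸×5.14²)]^(1/4) = 105.70 K.
T₂ = [1360×0.95/(4×5.67×10⁻⁸×7.12²)]^(1/4) = 102.96 K.

T₁/T₂ ≈ 1.027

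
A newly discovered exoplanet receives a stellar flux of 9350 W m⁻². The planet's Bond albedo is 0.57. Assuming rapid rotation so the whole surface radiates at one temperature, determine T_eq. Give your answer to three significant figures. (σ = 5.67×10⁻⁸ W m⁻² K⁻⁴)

T_eq ≈ 365 K

Energy balance: absorbed = emitted ⇒ πR²·S(1−A) = 4πR²·σT_eq⁴, so T_eq⁴ = S(1−A)/(4σ).
T_eq = [9350 × 0.43 / (4 × 5.67×10⁻⁸)]^(1/4) = (1.77×10¹⁰)^(1/4) = 365 K.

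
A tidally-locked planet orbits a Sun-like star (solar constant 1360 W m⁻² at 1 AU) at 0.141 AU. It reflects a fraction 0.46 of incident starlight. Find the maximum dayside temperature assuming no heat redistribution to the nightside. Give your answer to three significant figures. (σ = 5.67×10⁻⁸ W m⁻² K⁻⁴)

Flux at 0.141 AU: S = 1360/0.141² = 6.84×10⁴ W m⁻².
With no redistribution each surface element balances locally: S(1−A) = σT⁴.
T = [6.84×10⁴ × 0.54 / 5.67×10⁻⁸]^(1/4) = (6.51×10¹¹)^(1/4) = 898 K.

T_ss ≈ 898 K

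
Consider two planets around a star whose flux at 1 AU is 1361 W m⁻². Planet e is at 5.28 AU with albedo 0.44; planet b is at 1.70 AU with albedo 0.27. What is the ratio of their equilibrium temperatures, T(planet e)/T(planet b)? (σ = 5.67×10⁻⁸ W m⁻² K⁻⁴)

T_eq = [S₀(1−A)/(4σd²)]^(1/4), so T ∝ (1−A)^(1/4) / √d.
T₁ = [1361×0.56/(4×5.67×10⁻⁸×5.28²)]^(1/4) = 104.78 K.
T₂ = [1361×0.73/(4×5.67×10⁻⁸×1.70²)]^(1/4) = 197.31 K.

T₁/T₂ ≈ 0.531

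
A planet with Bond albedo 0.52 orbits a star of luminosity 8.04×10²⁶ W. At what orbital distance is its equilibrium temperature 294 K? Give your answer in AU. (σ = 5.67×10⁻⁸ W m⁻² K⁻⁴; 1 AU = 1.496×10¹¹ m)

d ≈ 0.900 AU

From T_eq⁴ = L(1−A)/(16πσd²): d = √[L(1−A)/(16πσT_eq⁴)].
d = √[8.04×10²⁶ × 0.48 / (16π × 5.67×10⁻⁸ × (294)⁴)] = 1.35×10¹¹ m = 0.900 AU.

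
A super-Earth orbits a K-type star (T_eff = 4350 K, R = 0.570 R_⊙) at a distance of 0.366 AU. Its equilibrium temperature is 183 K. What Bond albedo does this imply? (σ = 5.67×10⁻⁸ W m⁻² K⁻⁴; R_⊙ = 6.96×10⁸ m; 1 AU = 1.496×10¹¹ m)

R_⋆ = 0.570 × 6.96×10⁸ = 3.97×10⁸ m.
d = 0.366 AU = 5.48×10¹⁰ m.
L = 4πR_⋆²σT_⋆⁴ = 4π(3.97×10⁸)² × 5.67×10⁻⁸ × (4350)⁴ = 4.02×10²⁵ W.
S = L/(4πd²) = 1070 W m⁻².
From T_eq⁴ = S(1−A)/(4σ): 1−A = 4σT_eq⁴/S.
1−A = 4 × 5.67×10⁻⁸ × (183)⁴ / 1070 = 0.239.

A ≈ 0.76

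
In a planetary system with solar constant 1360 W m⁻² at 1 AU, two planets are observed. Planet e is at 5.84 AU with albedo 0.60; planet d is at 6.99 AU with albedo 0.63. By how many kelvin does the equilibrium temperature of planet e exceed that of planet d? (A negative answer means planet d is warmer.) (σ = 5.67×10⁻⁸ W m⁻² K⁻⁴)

ΔT ≈ 9.5 K

T_eq = [S₀(1−A)/(4σd²)]^(1/4), so T ∝ (1−A)^(1/4) / √d.
T₁ = [1360×0.40/(4×5.67×10⁻⁸×5.84²)]^(1/4) = 91.58 K.
T₂ = [1360×0.37/(4×5.67×10⁻⁸×6.99²)]^(1/4) = 82.09 K.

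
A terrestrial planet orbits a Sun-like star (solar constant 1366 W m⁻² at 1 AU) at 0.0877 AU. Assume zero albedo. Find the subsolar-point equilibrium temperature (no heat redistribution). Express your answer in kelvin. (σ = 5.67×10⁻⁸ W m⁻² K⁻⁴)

Flux at 0.0877 AU: S = 1366/0.0877² = 1.78×10⁵ W m⁻².
At the subsolar point the surface absorbs S(1−A) and emits σT⁴ per unit area — no factor of 4, since only the local patch is in balance.
T = [1.78×10⁵ × 1.00 / 5.67×10⁻⁸]^(1/4) = (3.13×10¹²)^(1/4) = 1330 K.

T_ss ≈ 1330 K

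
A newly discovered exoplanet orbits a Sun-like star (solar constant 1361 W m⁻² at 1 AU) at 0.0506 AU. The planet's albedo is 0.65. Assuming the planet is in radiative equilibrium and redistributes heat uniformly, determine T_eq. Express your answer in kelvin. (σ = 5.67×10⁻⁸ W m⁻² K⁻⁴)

T_eq ≈ 952 K

Flux at 0.0506 AU: S = 1361/0.0506² = 5.32×10⁵ W m⁻².
Energy balance: absorbed = emitted ⇒ πR²·S(1−A) = 4πR²·σT_eq⁴, so T_eq⁴ = S(1−A)/(4σ).
T_eq = [5.32×10⁵ × 0.35 / (4 × 5.67×10⁻⁸)]^(1/4) = (8.20×10¹¹)^(1/4) = 952 K.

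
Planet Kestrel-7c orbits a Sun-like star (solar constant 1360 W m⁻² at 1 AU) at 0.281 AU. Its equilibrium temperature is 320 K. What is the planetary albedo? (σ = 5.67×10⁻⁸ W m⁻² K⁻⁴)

A ≈ 0.86

Flux at 0.281 AU: S = 1360/0.281² = 1.72×10⁴ W m⁻².
From T_eq⁴ = S(1−A)/(4σ): 1−A = 4σT_eq⁴/S.
1−A = 4 × 5.67×10⁻⁸ × (320)⁴ / 1.72×10⁴ = 0.138.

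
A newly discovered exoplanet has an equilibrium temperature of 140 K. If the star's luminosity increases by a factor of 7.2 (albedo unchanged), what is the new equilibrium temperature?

T_eq ∝ L^(1/4) · d^(−1/2).
T′ = 140 × 7.2^(1/4) = 229 K.

T_eq ≈ 229 K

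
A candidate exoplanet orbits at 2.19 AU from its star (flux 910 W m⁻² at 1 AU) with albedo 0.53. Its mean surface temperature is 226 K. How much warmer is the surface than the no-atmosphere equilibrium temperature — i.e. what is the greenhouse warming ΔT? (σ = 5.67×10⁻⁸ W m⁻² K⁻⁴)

ΔT ≈ 85.2 K

S = 910/2.19² = 189.7 W m⁻².
T_eq = [S(1−A)/(4σ)]^(1/4) = [189.7×0.47/(4×5.67×10⁻⁸)]^(1/4) = 140.8 K.
ΔT = T_surf − T_eq = 226 − 140.8.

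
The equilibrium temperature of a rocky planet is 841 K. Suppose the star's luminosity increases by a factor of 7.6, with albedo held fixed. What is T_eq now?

T_eq ≈ 1400 K

T_eq ∝ L^(1/4) · d^(−1/2).
T′ = 841 × 7.6^(1/4) = 1400 K.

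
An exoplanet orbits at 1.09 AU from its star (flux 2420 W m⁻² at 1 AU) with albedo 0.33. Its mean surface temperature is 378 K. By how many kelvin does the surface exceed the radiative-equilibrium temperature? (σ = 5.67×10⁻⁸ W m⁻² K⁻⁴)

S = 2420/1.09² = 2037 W m⁻².
T_eq = [S(1−A)/(4σ)]^(1/4) = [2037×0.67/(4×5.67×10⁻⁸)]^(1/4) = 278.5 K.
ΔT = T_surf − T_eq = 378 − 278.5.

ΔT ≈ 99.5 K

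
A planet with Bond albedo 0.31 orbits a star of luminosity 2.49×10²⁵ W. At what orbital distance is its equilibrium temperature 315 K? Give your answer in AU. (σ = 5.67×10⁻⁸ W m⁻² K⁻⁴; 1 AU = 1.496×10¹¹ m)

From T_eq⁴ = L(1−A)/(16πσd²): d = √[L(1−A)/(16πσT_eq⁴)].
d = √[2.49×10²⁵ × 0.69 / (16π × 5.67×10⁻⁸ × (315)⁴)] = 2.47×10¹⁰ m = 0.165 AU.

d ≈ 0.165 AU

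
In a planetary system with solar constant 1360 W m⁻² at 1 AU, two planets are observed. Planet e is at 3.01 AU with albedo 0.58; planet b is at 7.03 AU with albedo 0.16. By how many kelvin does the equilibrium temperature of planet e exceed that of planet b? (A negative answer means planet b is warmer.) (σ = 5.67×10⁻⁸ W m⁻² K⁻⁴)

T_eq = [S₀(1−A)/(4σd²)]^(1/4), so T ∝ (1−A)^(1/4) / √d.
T₁ = [1360×0.42/(4×5.67×10⁻⁸×3.01²)]^(1/4) = 129.12 K.
T₂ = [1360×0.84/(4×5.67×10⁻⁸×7.03²)]^(1/4) = 100.48 K.

ΔT ≈ 28.6 K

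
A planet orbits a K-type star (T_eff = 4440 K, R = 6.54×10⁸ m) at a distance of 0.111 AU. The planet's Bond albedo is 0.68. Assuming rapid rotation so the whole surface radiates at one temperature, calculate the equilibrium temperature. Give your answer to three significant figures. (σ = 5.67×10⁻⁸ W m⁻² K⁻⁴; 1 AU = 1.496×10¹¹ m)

T_eq ≈ 469 K

d = 0.111 AU = 1.66×10¹⁰ m.
L = 4πR_⋆²σT_⋆⁴ = 4π(6.54×10⁸)² × 5.67×10⁻⁸ × (4440)⁴ = 1.18×10²⁶ W.
S = L/(4πd²) = 3.42×10⁴ W m⁻².
Energy balance: absorbed = emitted ⇒ πR²·S(1−A) = 4πR²·σT_eq⁴, so T_eq⁴ = S(1−A)/(4σ).
T_eq = [3.42×10⁴ × 0.32 / (4 × 5.67×10⁻⁸)]^(1/4) = (4.82×10¹⁰)^(1/4) = 469 K.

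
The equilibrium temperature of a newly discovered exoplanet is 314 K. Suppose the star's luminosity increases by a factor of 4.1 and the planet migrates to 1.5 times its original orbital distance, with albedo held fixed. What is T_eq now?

T_eq ∝ L^(1/4) · d^(−1/2).
T′ = 314 × 4.1^(1/4) / 1.5^(1/2) = 365 K.

T_eq ≈ 365 K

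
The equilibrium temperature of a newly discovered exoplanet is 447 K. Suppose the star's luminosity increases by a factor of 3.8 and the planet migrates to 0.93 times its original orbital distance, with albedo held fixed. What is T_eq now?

T_eq ≈ 647 K

T_eq ∝ L^(1/4) · d^(−1/2).
T′ = 447 × 3.8^(1/4) / 0.93^(1/2) = 647 K.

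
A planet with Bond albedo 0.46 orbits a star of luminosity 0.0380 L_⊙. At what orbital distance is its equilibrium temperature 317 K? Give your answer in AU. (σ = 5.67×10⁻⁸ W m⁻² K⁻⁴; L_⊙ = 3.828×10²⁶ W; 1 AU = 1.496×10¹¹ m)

d ≈ 0.110 AU

L = 0.0380 × 3.828×10²⁶ = 1.45×10²⁵ W.
From T_eq⁴ = L(1−A)/(16πσd²): d = √[L(1−A)/(16πσT_eq⁴)].
d = √[1.45×10²⁵ × 0.54 / (16π × 5.67×10⁻⁸ × (317)⁴)] = 1.65×10¹⁰ m = 0.110 AU.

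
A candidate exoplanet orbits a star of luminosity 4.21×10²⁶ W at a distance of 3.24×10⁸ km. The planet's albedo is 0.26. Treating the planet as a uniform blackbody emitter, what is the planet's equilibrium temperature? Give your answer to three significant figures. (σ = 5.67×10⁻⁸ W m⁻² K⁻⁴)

d = 3.24×10⁸ km = 3.24×10¹¹ m.
Flux: S = L/(4πd²) = 4.21×10²⁶/(4π×(3.24×10¹¹)²) = 319 W m⁻².
Energy balance: absorbed = emitted ⇒ πR²·S(1−A) = 4πR²·σT_eq⁴, so T_eq⁴ = S(1−A)/(4σ).
T_eq = [319 × 0.74 / (4 × 5.67×10⁻⁸)]^(1/4) = (1.04×10⁹)^(1/4) = 180 K.

T_eq ≈ 180 K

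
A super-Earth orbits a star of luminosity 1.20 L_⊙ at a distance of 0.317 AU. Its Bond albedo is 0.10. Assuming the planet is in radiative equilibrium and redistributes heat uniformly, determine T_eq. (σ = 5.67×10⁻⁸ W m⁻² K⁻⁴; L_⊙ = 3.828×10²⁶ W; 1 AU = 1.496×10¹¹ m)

T_eq ≈ 504 K

d = 0.317 AU = 4.74×10¹⁰ m.
L = 1.20 × 3.828×10²⁶ = 4.59×10²⁶ W.
Flux: S = L/(4πd²) = 4.59×10²⁶/(4π×(4.74×10¹⁰)²) = 1.63×10⁴ W m⁻².
Energy balance: absorbed = emitted ⇒ πR²·S(1−A) = 4πR²·σT_eq⁴, so T_eq⁴ = S(1−A)/(4σ).
T_eq = [1.63×10⁴ × 0.90 / (4 × 5.67×10⁻⁸)]^(1/4) = (6.45×10¹⁰)^(1/4) = 504 K.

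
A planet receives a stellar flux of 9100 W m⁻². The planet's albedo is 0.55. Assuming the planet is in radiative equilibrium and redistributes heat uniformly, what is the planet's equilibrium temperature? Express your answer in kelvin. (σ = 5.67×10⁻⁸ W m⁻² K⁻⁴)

T_eq ≈ 367 K

Energy balance: absorbed = emitted ⇒ πR²·S(1−A) = 4πR²·σT_eq⁴, so T_eq⁴ = S(1−A)/(4σ).
T_eq = [9100 × 0.45 / (4 × 5.67×10⁻⁸)]^(1/4) = (1.81×10¹⁰)^(1/4) = 367 K.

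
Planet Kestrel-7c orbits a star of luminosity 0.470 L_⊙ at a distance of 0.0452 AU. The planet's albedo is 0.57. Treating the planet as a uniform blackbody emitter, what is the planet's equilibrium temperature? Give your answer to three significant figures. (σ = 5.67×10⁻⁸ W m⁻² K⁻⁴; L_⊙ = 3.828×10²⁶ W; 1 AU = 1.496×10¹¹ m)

T_eq ≈ 878 K

d = 0.0452 AU = 6.76×10⁹ m.
L = 0.470 × 3.828×10²⁶ = 1.80×10²⁶ W.
Flux: S = L/(4πd²) = 1.80×10²⁶/(4π×(6.76×10⁹)²) = 3.13×10⁵ W m⁻².
Energy balance: absorbed = emitted ⇒ πR²·S(1−A) = 4πR²·σT_eq⁴, so T_eq⁴ = S(1−A)/(4σ).
T_eq = [3.13×10⁵ × 0.43 / (4 × 5.67×10⁻⁸)]^(1/4) = (5.94×10¹¹)^(1/4) = 878 K.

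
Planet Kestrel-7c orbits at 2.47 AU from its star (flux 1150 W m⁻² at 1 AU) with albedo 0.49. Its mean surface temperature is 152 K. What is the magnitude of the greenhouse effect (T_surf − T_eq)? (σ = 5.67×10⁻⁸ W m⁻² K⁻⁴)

S = 1150/2.47² = 188.5 W m⁻².
T_eq = [S(1−A)/(4σ)]^(1/4) = [188.5×0.51/(4×5.67×10⁻⁸)]^(1/4) = 143.5 K.
ΔT = T_surf − T_eq = 152 − 143.5.

ΔT ≈ 8.5 K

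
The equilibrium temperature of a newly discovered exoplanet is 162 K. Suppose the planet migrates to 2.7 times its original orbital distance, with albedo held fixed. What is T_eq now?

T_eq ≈ 98.6 K

T_eq ∝ L^(1/4) · d^(−1/2).
T′ = 162 / 2.7^(1/2) = 98.6 K.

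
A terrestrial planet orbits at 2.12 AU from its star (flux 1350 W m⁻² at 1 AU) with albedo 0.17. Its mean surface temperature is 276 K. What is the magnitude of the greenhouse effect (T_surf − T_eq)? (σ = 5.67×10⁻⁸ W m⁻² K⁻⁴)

ΔT ≈ 93.9 K

S = 1350/2.12² = 300.4 W m⁻².
T_eq = [S(1−A)/(4σ)]^(1/4) = [300.4×0.83/(4×5.67×10⁻⁸)]^(1/4) = 182.1 K.
ΔT = T_surf − T_eq = 276 − 182.1.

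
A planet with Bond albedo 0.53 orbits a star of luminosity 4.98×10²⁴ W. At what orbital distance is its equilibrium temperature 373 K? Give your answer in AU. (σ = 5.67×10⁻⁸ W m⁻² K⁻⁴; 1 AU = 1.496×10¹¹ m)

d ≈ 0.0435 AU

From T_eq⁴ = L(1−A)/(16πσd²): d = √[L(1−A)/(16πσT_eq⁴)].
d = √[4.98×10²⁴ × 0.47 / (16π × 5.67×10⁻⁸ × (373)⁴)] = 6.51×10⁹ m = 0.0435 AU.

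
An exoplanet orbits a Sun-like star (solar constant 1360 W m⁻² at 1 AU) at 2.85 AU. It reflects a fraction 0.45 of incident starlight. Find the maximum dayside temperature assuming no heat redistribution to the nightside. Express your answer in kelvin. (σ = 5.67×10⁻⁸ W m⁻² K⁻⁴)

Flux at 2.85 AU: S = 1360/2.85² = 167 W m⁻².
With no redistribution each surface element balances locally: S(1−A) = σT⁴.
T = [167 × 0.55 / 5.67×10⁻⁸]^(1/4) = (1.62×10⁹)^(1/4) = 201 K.

T_ss ≈ 201 K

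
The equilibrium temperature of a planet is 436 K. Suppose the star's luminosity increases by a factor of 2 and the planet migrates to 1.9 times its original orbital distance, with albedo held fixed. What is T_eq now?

T_eq ≈ 376 K

T_eq ∝ L^(1/4) · d^(−1/2).
T′ = 436 × 2^(1/4) / 1.9^(1/2) = 376 K.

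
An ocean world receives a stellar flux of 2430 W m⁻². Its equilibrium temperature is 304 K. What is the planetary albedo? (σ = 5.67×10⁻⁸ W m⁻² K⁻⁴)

From T_eq⁴ = S(1−A)/(4σ): 1−A = 4σT_eq⁴/S.
1−A = 4 × 5.67×10⁻⁸ × (304)⁴ / 2430 = 0.797.

A ≈ 0.20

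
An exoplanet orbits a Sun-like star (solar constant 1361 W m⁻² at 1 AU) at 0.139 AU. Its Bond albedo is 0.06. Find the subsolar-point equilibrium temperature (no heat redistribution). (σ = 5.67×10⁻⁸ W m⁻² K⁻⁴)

Flux at 0.139 AU: S = 1361/0.139² = 7.04×10⁴ W m⁻².
At the subsolar point the surface absorbs S(1−A) and emits σT⁴ per unit area — no factor of 4, since only the local patch is in balance.
T = [7.04×10⁴ × 0.94 / 5.67×10⁻⁸]^(1/4) = (1.17×10¹²)^(1/4) = 1040 K.

T_ss ≈ 1040 K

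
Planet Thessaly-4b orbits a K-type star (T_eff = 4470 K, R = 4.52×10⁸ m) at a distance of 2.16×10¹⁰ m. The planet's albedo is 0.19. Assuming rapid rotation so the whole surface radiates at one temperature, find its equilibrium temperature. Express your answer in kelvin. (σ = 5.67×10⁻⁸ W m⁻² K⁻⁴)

T_eq ≈ 434 K

L = 4πR_⋆²σT_⋆⁴ = 4π(4.52×10⁸)² × 5.67×10⁻⁸ × (4470)⁴ = 5.81×10²⁵ W.
S = L/(4πd²) = 9910 W m⁻².
Energy balance: absorbed = emitted ⇒ πR²·S(1−A) = 4πR²·σT_eq⁴, so T_eq⁴ = S(1−A)/(4σ).
T_eq = [9910 × 0.81 / (4 × 5.67×10⁻⁸)]^(1/4) = (3.54×10¹⁰)^(1/4) = 434 K.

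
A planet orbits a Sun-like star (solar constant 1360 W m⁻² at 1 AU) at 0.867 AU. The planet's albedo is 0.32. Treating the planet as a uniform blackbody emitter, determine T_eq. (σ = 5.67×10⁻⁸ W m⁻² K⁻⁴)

Flux at 0.867 AU: S = 1360/0.867² = 1810 W m⁻².
Energy balance: absorbed = emitted ⇒ πR²·S(1−A) = 4πR²·σT_eq⁴, so T_eq⁴ = S(1−A)/(4σ).
T_eq = [1810 × 0.68 / (4 × 5.67×10⁻⁸)]^(1/4) = (5.42×10⁹)^(1/4) = 271 K.

T_eq ≈ 271 K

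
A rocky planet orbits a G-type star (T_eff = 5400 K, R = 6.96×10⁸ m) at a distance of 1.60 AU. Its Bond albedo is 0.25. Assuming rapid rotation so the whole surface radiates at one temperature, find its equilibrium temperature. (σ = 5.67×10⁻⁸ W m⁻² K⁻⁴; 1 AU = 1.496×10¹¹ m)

d = 1.60 AU = 2.39×10¹¹ m.
L = 4πR_⋆²σT_⋆⁴ = 4π(6.96×10⁸)² × 5.67×10⁻⁸ × (5400)⁴ = 2.93×10²⁶ W.
S = L/(4πd²) = 408 W m⁻².
Energy balance: absorbed = emitted ⇒ πR²·S(1−A) = 4πR²·σT_eq⁴, so T_eq⁴ = S(1−A)/(4σ).
T_eq = [408 × 0.75 / (4 × 5.67×10⁻⁸)]^(1/4) = (1.35×10⁹)^(1/4) = 192 K.

T_eq ≈ 192 K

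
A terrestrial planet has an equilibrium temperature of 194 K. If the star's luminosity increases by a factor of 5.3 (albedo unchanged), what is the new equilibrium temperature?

T_eq ≈ 294 K

T_eq ∝ L^(1/4) · d^(−1/2).
T′ = 194 × 5.3^(1/4) = 294 K.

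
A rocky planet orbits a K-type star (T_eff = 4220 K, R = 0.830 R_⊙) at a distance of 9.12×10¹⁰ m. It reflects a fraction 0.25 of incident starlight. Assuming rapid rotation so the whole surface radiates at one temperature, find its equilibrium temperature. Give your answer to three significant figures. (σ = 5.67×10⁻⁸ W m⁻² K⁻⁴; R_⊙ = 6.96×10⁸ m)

R_⋆ = 0.830 × 6.96×10⁸ = 5.78×10⁸ m.
L = 4πR_⋆²σT_⋆⁴ = 4π(5.78×10⁸)² × 5.67×10⁻⁸ × (4220)⁴ = 7.54×10²⁵ W.
S = L/(4πd²) = 721 W m⁻².
Energy balance: absorbed = emitted ⇒ πR²·S(1−A) = 4πR²·σT_eq⁴, so T_eq⁴ = S(1−A)/(4σ).
T_eq = [721 × 0.75 / (4 × 5.67×10⁻⁸)]^(1/4) = (2.39×10⁹)^(1/4) = 221 K.

T_eq ≈ 221 K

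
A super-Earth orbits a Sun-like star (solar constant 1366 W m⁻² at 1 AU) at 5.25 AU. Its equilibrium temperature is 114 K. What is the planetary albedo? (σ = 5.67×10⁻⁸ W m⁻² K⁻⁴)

A ≈ 0.23

Flux at 5.25 AU: S = 1366/5.25² = 49.6 W m⁻².
From T_eq⁴ = S(1−A)/(4σ): 1−A = 4σT_eq⁴/S.
1−A = 4 × 5.67×10⁻⁸ × (114)⁴ / 49.6 = 0.773.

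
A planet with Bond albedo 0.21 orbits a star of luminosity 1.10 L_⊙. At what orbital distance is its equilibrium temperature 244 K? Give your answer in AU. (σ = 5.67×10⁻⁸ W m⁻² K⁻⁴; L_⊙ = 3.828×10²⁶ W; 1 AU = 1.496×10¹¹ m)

d ≈ 1.21 AU

L = 1.10 × 3.828×10²⁶ = 4.21×10²⁶ W.
From T_eq⁴ = L(1−A)/(16πσd²): d = √[L(1−A)/(16πσT_eq⁴)].
d = √[4.21×10²⁶ × 0.79 / (16π × 5.67×10⁻⁸ × (244)⁴)] = 1.81×10¹¹ m = 1.21 AU.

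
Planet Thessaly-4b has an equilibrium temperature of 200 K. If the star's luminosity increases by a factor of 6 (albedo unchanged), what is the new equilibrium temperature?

T_eq ∝ L^(1/4) · d^(−1/2).
T′ = 200 × 6^(1/4) = 313 K.

T_eq ≈ 313 K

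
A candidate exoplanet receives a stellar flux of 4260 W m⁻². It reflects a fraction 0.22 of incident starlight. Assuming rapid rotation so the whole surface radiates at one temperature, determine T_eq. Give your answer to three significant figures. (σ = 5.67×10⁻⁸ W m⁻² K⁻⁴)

T_eq ≈ 348 K

Energy balance: absorbed = emitted ⇒ πR²·S(1−A) = 4πR²·σT_eq⁴, so T_eq⁴ = S(1−A)/(4σ).
T_eq = [4260 × 0.78 / (4 × 5.67×10⁻⁸)]^(1/4) = (1.47×10¹⁰)^(1/4) = 348 K.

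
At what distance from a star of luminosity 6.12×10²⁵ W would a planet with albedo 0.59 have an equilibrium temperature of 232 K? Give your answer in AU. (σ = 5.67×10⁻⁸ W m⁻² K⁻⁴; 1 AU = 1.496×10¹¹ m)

From T_eq⁴ = L(1−A)/(16πσd²): d = √[L(1−A)/(16πσT_eq⁴)].
d = √[6.12×10²⁵ × 0.41 / (16π × 5.67×10⁻⁸ × (232)⁴)] = 5.51×10¹⁰ m = 0.368 AU.

d ≈ 0.368 AU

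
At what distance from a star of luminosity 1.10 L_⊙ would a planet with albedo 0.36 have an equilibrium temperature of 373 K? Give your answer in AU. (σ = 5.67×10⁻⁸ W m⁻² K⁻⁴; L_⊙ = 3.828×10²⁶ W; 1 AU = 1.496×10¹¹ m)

L = 1.10 × 3.828×10²⁶ = 4.21×10²⁶ W.
From T_eq⁴ = L(1−A)/(16πσd²): d = √[L(1−A)/(16πσT_eq⁴)].
d = √[4.21×10²⁶ × 0.64 / (16π × 5.67×10⁻⁸ × (373)⁴)] = 6.99×10¹⁰ m = 0.467 AU.

d ≈ 0.467 AU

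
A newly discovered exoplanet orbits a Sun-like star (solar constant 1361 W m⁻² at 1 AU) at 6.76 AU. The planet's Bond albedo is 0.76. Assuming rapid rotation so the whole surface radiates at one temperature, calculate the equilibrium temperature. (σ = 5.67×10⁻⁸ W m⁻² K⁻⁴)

Flux at 6.76 AU: S = 1361/6.76² = 29.8 W m⁻².
Energy balance: absorbed = emitted ⇒ πR²·S(1−A) = 4πR²·σT_eq⁴, so T_eq⁴ = S(1−A)/(4σ).
T_eq = [29.8 × 0.24 / (4 × 5.67×10⁻⁸)]^(1/4) = (3.15×10⁷)^(1/4) = 74.9 K.

T_eq ≈ 74.9 K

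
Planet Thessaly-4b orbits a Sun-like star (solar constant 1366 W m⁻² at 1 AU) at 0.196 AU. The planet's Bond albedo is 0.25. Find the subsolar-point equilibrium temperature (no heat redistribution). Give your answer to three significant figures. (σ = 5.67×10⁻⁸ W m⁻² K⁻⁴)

T_ss ≈ 828 K

Flux at 0.196 AU: S = 1366/0.196² = 3.56×10⁴ W m⁻².
At the subsolar point the surface absorbs S(1−A) and emits σT⁴ per unit area — no factor of 4, since only the local patch is in balance.
T = [3.56×10⁴ × 0.75 / 5.67×10⁻⁸]^(1/4) = (4.70×10¹¹)^(1/4) = 828 K.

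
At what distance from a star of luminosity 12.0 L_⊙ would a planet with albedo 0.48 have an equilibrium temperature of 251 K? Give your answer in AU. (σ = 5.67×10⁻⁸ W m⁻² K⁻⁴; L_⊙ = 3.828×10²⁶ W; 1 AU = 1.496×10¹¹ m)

L = 12.0 × 3.828×10²⁶ = 4.59×10²⁷ W.
From T_eq⁴ = L(1−A)/(16πσd²): d = √[L(1−A)/(16πσT_eq⁴)].
d = √[4.59×10²⁷ × 0.52 / (16π × 5.67×10⁻⁸ × (251)⁴)] = 4.60×10¹¹ m = 3.07 AU.

d ≈ 3.07 AU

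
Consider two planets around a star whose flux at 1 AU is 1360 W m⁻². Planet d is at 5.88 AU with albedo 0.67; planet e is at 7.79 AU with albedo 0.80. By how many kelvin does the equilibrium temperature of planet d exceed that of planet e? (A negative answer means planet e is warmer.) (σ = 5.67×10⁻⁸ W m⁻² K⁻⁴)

ΔT ≈ 20.3 K

T_eq = [S₀(1−A)/(4σd²)]^(1/4), so T ∝ (1−A)^(1/4) / √d.
T₁ = [1360×0.33/(4×5.67×10⁻⁸×5.88²)]^(1/4) = 86.98 K.
T₂ = [1360×0.20/(4×5.67×10⁻⁸×7.79²)]^(1/4) = 66.67 K.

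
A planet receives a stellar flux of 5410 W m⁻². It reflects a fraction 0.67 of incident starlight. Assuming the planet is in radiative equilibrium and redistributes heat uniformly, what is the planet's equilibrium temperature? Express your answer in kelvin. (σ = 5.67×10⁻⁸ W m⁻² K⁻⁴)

Energy balance: absorbed = emitted ⇒ πR²·S(1−A) = 4πR²·σT_eq⁴, so T_eq⁴ = S(1−A)/(4σ).
T_eq = [5410 × 0.33 / (4 × 5.67×10⁻⁸)]^(1/4) = (7.87×10⁹)^(1/4) = 298 K.

T_eq ≈ 298 K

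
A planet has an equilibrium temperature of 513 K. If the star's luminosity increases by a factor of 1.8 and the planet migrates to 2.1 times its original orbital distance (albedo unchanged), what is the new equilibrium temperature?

T_eq ≈ 410 K

T_eq ∝ L^(1/4) · d^(−1/2).
T′ = 513 × 1.8^(1/4) / 2.1^(1/2) = 410 K.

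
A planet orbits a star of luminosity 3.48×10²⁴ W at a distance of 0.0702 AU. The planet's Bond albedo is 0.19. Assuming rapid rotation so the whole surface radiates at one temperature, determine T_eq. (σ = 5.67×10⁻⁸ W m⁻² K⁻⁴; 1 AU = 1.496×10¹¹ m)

T_eq ≈ 308 K

d = 0.0702 AU = 1.05×10¹⁰ m.
Flux: S = L/(4πd²) = 3.48×10²⁴/(4π×(1.05×10¹⁰)²) = 2510 W m⁻².
Energy balance: absorbed = emitted ⇒ πR²·S(1−A) = 4πR²·σT_eq⁴, so T_eq⁴ = S(1−A)/(4σ).
T_eq = [2510 × 0.81 / (4 × 5.67×10⁻⁸)]^(1/4) = (8.97×10⁹)^(1/4) = 308 K.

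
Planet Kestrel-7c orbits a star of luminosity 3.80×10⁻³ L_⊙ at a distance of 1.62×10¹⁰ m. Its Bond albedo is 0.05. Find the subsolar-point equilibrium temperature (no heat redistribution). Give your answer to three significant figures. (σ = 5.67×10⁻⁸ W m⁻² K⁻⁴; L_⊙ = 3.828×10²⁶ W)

T_ss ≈ 293 K

L = 3.80×10⁻³ × 3.828×10²⁶ = 1.45×10²⁴ W.
Flux: S = L/(4πd²) = 1.45×10²⁴/(4π×(1.62×10¹⁰)²) = 441 W m⁻².
At the subsolar point the surface absorbs S(1−A) and emits σT⁴ per unit area — no factor of 4, since only the local patch is in balance.
T = [441 × 0.95 / 5.67×10⁻⁸]^(1/4) = (7.39×10⁹)^(1/4) = 293 K.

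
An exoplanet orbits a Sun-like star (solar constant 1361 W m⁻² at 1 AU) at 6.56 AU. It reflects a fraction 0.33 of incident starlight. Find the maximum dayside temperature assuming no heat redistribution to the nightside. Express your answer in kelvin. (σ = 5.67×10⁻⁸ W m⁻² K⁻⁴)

Flux at 6.56 AU: S = 1361/6.56² = 31.6 W m⁻².
With no redistribution each surface element balances locally: S(1−A) = σT⁴.
T = [31.6 × 0.67 / 5.67×10⁻⁸]^(1/4) = (3.74×10⁸)^(1/4) = 139 K.

T_ss ≈ 139 K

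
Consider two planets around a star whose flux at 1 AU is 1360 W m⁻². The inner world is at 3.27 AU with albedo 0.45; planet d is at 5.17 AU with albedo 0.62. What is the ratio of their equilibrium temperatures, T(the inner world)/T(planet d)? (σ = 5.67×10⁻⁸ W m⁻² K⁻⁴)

T_eq = [S₀(1−A)/(4σd²)]^(1/4), so T ∝ (1−A)^(1/4) / √d.
T₁ = [1360×0.55/(4×5.67×10⁻⁸×3.27²)]^(1/4) = 132.52 K.
T₂ = [1360×0.38/(4×5.67×10⁻⁸×5.17²)]^(1/4) = 96.09 K.

T₁/T₂ ≈ 1.379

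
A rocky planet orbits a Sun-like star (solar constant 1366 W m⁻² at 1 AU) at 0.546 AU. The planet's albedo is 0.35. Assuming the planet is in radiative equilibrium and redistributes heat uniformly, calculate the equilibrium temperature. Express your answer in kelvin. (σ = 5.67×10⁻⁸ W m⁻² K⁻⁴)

Flux at 0.546 AU: S = 1366/0.546² = 4580 W m⁻².
Energy balance: absorbed = emitted ⇒ πR²·S(1−A) = 4πR²·σT_eq⁴, so T_eq⁴ = S(1−A)/(4σ).
T_eq = [4580 × 0.65 / (4 × 5.67×10⁻⁸)]^(1/4) = (1.31×10¹⁰)^(1/4) = 339 K.

T_eq ≈ 339 K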